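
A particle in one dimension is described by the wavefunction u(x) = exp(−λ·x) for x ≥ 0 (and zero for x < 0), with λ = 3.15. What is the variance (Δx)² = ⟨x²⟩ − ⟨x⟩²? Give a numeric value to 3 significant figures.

0.0252

Compute ⟨x⟩ and ⟨x²⟩ separately, then (Δx)² = ⟨x²⟩ − ⟨x⟩².
Every integrand reduces to terms xʲ·e^(−2λx) on [0, ∞); use ∫₀^∞ xʲ·e^(−2λx) dx = j!/(2λ)^(j+1).
Normalization: ∫|u|² dx = 0.15873.
⟨x⟩ = 0.15873 and ⟨x²⟩ = 0.050391.
(Δx)² = 0.050391 − (0.15873)² = 0.025195.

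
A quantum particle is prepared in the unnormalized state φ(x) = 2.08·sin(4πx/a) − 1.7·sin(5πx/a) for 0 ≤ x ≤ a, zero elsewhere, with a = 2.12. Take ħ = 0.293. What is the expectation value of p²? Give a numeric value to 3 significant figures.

p² φ = −ħ² d²φ/dx²; ⟨p²⟩ = −ħ² ∫ φ*·φ'' dx / ∫|φ|² dx.
d²/dx² sin(jπx/a) = −(jπ/a)²·sin(jπx/a); on 0 ≤ x ≤ a, ∫sin²(jπx/a) dx = a/2 and ∫sin(jπx/a)·sin(lπx/a) dx = 0 for j ≠ l, so only diagonal terms survive in ∫|φ|² and ∫φ·φ″; ∫φ·φ′ dx = [φ²/2] between the walls = 0.
State is unnormalized: ∫|φ|² dx = 7.6494, and ∫φ*·(−ħ² φ'') dx = 28.271, so ⟨p²⟩ = 28.271 / 7.6494.
⟨p²⟩ = 3.6959.

3.70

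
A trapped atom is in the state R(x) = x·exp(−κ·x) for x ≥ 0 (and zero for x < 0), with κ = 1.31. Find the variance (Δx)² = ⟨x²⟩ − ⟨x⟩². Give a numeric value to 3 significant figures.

0.437

Compute ⟨x⟩ and ⟨x²⟩ separately, then (Δx)² = ⟨x²⟩ − ⟨x⟩².
Every integrand reduces to terms xʲ·e^(−2κx) on [0, ∞); use ∫₀^∞ xʲ·e^(−2κx) dx = j!/(2κ)^(j+1).
Normalization: ∫|R|² dx = 0.11121.
⟨x⟩ = 1.1450 and ⟨x²⟩ = 1.7481.
(Δx)² = 1.7481 − (1.1450)² = 0.43704.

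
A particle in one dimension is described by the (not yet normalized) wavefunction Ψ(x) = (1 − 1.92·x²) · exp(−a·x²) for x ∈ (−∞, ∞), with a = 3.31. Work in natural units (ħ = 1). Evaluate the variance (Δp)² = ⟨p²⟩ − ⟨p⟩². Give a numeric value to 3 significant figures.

6.15

Compute ⟨p⟩ and ⟨p²⟩ separately; (Δp)² = ⟨p²⟩ − ⟨p⟩².
Expand each integrand as polynomial × e^(−2ax²) and use ∫x^(2j)·e^(−2ax²) dx = (2j−1)!!/(4a)^j · √(π/(2a)), odd powers → 0; here √(π/(2a)) = 0.68888. Differentiate with the product rule, d/dx e^(−ax²) = −2ax·e^(−ax²).
Normalization: ∫|Ψ|² dx = 0.53255.
⟨p⟩ = 0.0000 and ⟨p²⟩ = 6.1538.
(Δp)² = 6.1538 − (0.0000)² = 6.1538.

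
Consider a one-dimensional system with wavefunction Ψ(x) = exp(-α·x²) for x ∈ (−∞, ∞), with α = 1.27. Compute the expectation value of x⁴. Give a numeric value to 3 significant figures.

0.116

⟨x⁴⟩ = ∫ x⁴·|Ψ|² dx / ∫|Ψ|² dx (integrals over the domain).
Gaussian moments: ∫x^(2j)·e^(−2αx²) dx = (2j−1)!!/(4α)^j · √(π/(2α)), odd powers integrate to 0; here √(π/(2α)) = 1.1121.
State is unnormalized: ∫|Ψ|² dx = 1.1121, and ∫Ψ*·x⁴·Ψ dx = 0.12929, so ⟨x⁴⟩ = 0.12929 / 1.1121.
⟨x⁴⟩ = 0.11625.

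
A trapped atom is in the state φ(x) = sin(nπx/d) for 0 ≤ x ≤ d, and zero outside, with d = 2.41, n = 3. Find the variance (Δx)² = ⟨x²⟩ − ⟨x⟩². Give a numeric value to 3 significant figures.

0.451

Compute ⟨x⟩ and ⟨x²⟩ separately, then (Δx)² = ⟨x²⟩ − ⟨x⟩².
With sin²θ = (1 − cos2θ)/2 on 0 ≤ x ≤ d: ∫sin²(nπx/d) dx = d/2, ∫x·sin²(nπx/d) dx = d²/4, ∫x²·sin²(nπx/d) dx = d³·(1/6 − 1/(4n²π²)); higher powers xᵏ the same way, integrating xᵏ·cos(2nπx/d) by parts.
Normalization: ∫|φ|² dx = 1.2050.
⟨x⟩ = 1.2050 and ⟨x²⟩ = 1.9033.
(Δx)² = 1.9033 − (1.2050)² = 0.45131.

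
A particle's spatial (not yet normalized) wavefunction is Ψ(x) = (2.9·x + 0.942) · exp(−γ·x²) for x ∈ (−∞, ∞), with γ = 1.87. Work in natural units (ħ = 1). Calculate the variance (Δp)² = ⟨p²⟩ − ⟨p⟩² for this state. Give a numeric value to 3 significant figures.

3.96

Compute ⟨p⟩ and ⟨p²⟩ separately; (Δp)² = ⟨p²⟩ − ⟨p⟩².
Expand each integrand as polynomial × e^(−2γx²) and use ∫x^(2j)·e^(−2γx²) dx = (2j−1)!!/(4γ)^j · √(π/(2γ)), odd powers → 0; here √(π/(2γ)) = 0.91651. Differentiate with the product rule, d/dx e^(−γx²) = −2γx·e^(−γx²).
Normalization: ∫|Ψ|² dx = 1.8437.
⟨p⟩ = 0.0000 and ⟨p²⟩ = 3.9603.
(Δp)² = 3.9603 − (0.0000)² = 3.9603.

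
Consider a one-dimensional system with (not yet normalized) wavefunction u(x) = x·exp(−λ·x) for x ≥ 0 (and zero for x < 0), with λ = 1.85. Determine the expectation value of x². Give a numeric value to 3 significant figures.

⟨x²⟩ = ∫ x²·|u|² dx / ∫|u|² dx (integrals over the domain).
Every integrand reduces to terms xʲ·e^(−2λx) on [0, ∞); use ∫₀^∞ xʲ·e^(−2λx) dx = j!/(2λ)^(j+1).
State is unnormalized: ∫|u|² dx = 0.039484, and ∫u*·x²·u dx = 0.034610, so ⟨x²⟩ = 0.034610 / 0.039484.
⟨x²⟩ = 0.87655.

0.877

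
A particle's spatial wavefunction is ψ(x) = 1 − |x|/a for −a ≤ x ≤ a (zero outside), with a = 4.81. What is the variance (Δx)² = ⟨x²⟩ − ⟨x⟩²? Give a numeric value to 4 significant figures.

2.314

Compute ⟨x⟩ and ⟨x²⟩ separately, then (Δx)² = ⟨x²⟩ − ⟨x⟩².
ψ is even, so ∫ over [−a, a] = 2∫₀ᵃ with ψ = 1 − x/a there: ∫₀ᵃ (1 − x/a)² dx = a/3, ∫₀ᵃ x²(1 − x/a)² dx = a³/30, ∫₀ᵃ x⁴(1 − x/a)² dx = a⁵/105.
Normalization: ∫|ψ|² dx = 3.2067.
⟨x⟩ = 0.0000 and ⟨x²⟩ = 2.3136.
(Δx)² = 2.3136 − (0.0000)² = 2.3136.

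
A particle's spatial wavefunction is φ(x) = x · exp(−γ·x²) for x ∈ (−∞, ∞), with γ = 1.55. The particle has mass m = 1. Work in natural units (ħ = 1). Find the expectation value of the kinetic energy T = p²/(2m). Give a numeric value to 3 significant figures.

2.33

T = −(ħ²/2m) d²/dx², so ⟨T⟩ = −(ħ²/2m) ∫ φ*·φ'' dx / ∫|φ|² dx; with m = 1.
Expand each integrand as polynomial × e^(−2γx²) and use ∫x^(2j)·e^(−2γx²) dx = (2j−1)!!/(4γ)^j · √(π/(2γ)), odd powers → 0; here √(π/(2γ)) = 1.0067. Differentiate with the product rule, d/dx e^(−γx²) = −2γx·e^(−γx²).
State is unnormalized: ∫|φ|² dx = 0.16237, and ∫φ*·(−ħ²/2m · φ'') dx = 0.37751, so ⟨T⟩ = 0.37751 / 0.16237.
⟨T⟩ = 2.3250.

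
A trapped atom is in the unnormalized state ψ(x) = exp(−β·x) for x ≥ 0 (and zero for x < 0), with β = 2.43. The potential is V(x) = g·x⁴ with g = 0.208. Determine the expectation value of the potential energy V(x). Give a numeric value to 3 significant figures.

0.00895

⟨V⟩ = ∫ V(x)·|ψ|² dx / ∫|ψ|² dx.
Every integrand reduces to terms xʲ·e^(−2βx) on [0, ∞); use ∫₀^∞ xʲ·e^(−2βx) dx = j!/(2β)^(j+1).
State is unnormalized: ∫|ψ|² dx = 0.20576, and ∫ψ*·V(x)·ψ dx = 0.0018412, so ⟨V⟩ = 0.0018412 / 0.20576.
⟨V⟩ = 0.0089481.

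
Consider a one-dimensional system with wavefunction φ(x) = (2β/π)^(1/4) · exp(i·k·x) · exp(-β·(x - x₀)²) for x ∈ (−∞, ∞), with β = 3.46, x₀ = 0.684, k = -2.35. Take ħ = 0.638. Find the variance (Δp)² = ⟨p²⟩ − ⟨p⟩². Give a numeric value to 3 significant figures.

Compute ⟨p⟩ and ⟨p²⟩ separately; (Δp)² = ⟨p²⟩ − ⟨p⟩².
Gaussian moments (u = x − x₀): ∫u^(2j)·e^(−2βu²) du = (2j−1)!!/(4β)^j · √(π/(2β)), odd powers integrate to 0; here √(π/(2β)) = 0.67379. Derivatives: φ′ = (ik − 2βu)·φ, φ″ = ((ik − 2βu)² − 2β)·φ; the odd-in-u pieces drop out.
⟨p⟩ = -1.4993 and ⟨p²⟩ = 3.6563.
(Δp)² = 3.6563 − (-1.4993)² = 1.4084.

1.41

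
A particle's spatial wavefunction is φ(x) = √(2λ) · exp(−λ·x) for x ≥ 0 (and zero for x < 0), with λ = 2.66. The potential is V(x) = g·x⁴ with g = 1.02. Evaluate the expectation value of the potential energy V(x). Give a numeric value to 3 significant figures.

⟨V⟩ = ∫ V(x)·|φ|² dx.
Every integrand reduces to terms xʲ·e^(−2λx) on [0, ∞); use ∫₀^∞ xʲ·e^(−2λx) dx = j!/(2λ)^(j+1).
⟨V⟩ = 0.030561.

0.0306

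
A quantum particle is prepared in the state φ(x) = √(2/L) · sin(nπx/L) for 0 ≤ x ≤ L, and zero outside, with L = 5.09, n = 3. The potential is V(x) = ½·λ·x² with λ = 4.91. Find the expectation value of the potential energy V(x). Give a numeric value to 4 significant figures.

20.84

⟨V⟩ = ∫ V(x)·|φ|² dx.
With sin²θ = (1 − cos2θ)/2 on 0 ≤ x ≤ L: ∫sin²(nπx/L) dx = L/2, ∫x·sin²(nπx/L) dx = L²/4, ∫x²·sin²(nπx/L) dx = L³·(1/6 − 1/(4n²π²)); higher powers xᵏ the same way, integrating xᵏ·cos(2nπx/L) by parts.
⟨V⟩ = 20.843.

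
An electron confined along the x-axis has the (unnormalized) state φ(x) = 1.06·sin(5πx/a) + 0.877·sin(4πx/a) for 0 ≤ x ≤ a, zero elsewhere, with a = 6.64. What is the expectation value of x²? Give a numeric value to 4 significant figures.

⟨x²⟩ = ∫ x²·|φ|² dx / ∫|φ|² dx (integrals over the domain).
On 0 ≤ x ≤ a (j ≠ l): ∫sin²(jπx/a) dx = a/2, ∫sin(jπx/a)·sin(lπx/a) dx = 0; diagonal moments ∫x·sin²(jπx/a) dx = a²/4, ∫x²·sin²(jπx/a) dx = a³·(1/6 − 1/(4j²π²)); cross terms ∫x·sin(jπx/a)·sin(lπx/a) dx = 0 for j + l even and −4jla²/(π²(j² − l²)²) for j + l odd, ∫x²·sin(jπx/a)·sin(lπx/a) dx = (−1)^(j+l)·4jla³/(π²(j² − l²)²); higher powers the same way via product-to-sum and parts.
State is unnormalized: ∫|φ|² dx = 6.2839, and ∫φ*·x²·φ dx = 37.193, so ⟨x²⟩ = 37.193 / 6.2839.
⟨x²⟩ = 5.9188.

5.919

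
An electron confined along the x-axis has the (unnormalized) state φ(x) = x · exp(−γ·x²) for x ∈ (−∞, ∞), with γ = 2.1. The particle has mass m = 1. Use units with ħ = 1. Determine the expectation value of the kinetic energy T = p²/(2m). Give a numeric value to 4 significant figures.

T = −(ħ²/2m) d²/dx², so ⟨T⟩ = −(ħ²/2m) ∫ φ*·φ'' dx / ∫|φ|² dx; with m = 1.
Expand each integrand as polynomial × e^(−2γx²) and use ∫x^(2j)·e^(−2γx²) dx = (2j−1)!!/(4γ)^j · √(π/(2γ)), odd powers → 0; here √(π/(2γ)) = 0.86487. Differentiate with the product rule, d/dx e^(−γx²) = −2γx·e^(−γx²).
State is unnormalized: ∫|φ|² dx = 0.10296, and ∫φ*·(−ħ²/2m · φ'') dx = 0.32433, so ⟨T⟩ = 0.32433 / 0.10296.
⟨T⟩ = 3.1500.

3.150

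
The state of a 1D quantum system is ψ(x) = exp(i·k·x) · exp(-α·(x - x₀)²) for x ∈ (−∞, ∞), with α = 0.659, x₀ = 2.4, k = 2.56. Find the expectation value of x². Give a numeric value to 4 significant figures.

⟨x²⟩ = ∫ x²·|ψ|² dx / ∫|ψ|² dx (integrals over the domain).
Gaussian moments (u = x − x₀): ∫u^(2j)·e^(−2αu²) du = (2j−1)!!/(4α)^j · √(π/(2α)), odd powers integrate to 0; here √(π/(2α)) = 1.5439.
State is unnormalized: ∫|ψ|² dx = 1.5439, and ∫ψ*·x²·ψ dx = 9.4785, so ⟨x²⟩ = 9.4785 / 1.5439.
⟨x²⟩ = 6.1394.

6.139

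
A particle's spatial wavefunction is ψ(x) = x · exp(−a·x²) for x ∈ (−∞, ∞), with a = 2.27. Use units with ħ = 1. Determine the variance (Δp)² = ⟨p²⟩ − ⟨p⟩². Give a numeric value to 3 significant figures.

6.81

Compute ⟨p⟩ and ⟨p²⟩ separately; (Δp)² = ⟨p²⟩ − ⟨p⟩².
Expand each integrand as polynomial × e^(−2ax²) and use ∫x^(2j)·e^(−2ax²) dx = (2j−1)!!/(4a)^j · √(π/(2a)), odd powers → 0; here √(π/(2a)) = 0.83185. Differentiate with the product rule, d/dx e^(−ax²) = −2ax·e^(−ax²).
Normalization: ∫|ψ|² dx = 0.091614.
⟨p⟩ = 0.0000 and ⟨p²⟩ = 6.8100.
(Δp)² = 6.8100 − (0.0000)² = 6.8100.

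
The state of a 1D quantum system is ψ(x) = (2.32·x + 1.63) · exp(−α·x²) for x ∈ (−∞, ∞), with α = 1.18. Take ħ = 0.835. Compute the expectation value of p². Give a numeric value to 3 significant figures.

p² ψ = −ħ² d²ψ/dx²; ⟨p²⟩ = −ħ² ∫ ψ*·ψ'' dx / ∫|ψ|² dx.
Expand each integrand as polynomial × e^(−2αx²) and use ∫x^(2j)·e^(−2αx²) dx = (2j−1)!!/(4α)^j · √(π/(2α)), odd powers → 0; here √(π/(2α)) = 1.1538. Differentiate with the product rule, d/dx e^(−αx²) = −2αx·e^(−αx²).
State is unnormalized: ∫|ψ|² dx = 4.3811, and ∫ψ*·(−ħ² ψ'') dx = 5.7694, so ⟨p²⟩ = 5.7694 / 4.3811.
⟨p²⟩ = 1.3169.

1.32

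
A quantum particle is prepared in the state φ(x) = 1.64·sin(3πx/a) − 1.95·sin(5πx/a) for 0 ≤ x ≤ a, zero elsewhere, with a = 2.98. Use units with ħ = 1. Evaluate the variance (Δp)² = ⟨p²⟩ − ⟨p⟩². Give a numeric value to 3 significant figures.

20.4

Compute ⟨p⟩ and ⟨p²⟩ separately; (Δp)² = ⟨p²⟩ − ⟨p⟩².
d²/dx² sin(jπx/a) = −(jπ/a)²·sin(jπx/a); on 0 ≤ x ≤ a, ∫sin²(jπx/a) dx = a/2 and ∫sin(jπx/a)·sin(lπx/a) dx = 0 for j ≠ l, so only diagonal terms survive in ∫|φ|² and ∫φ·φ″; ∫φ·φ′ dx = [φ²/2] between the walls = 0.
Normalization: ∫|φ|² dx = 9.6732.
⟨p⟩ = 0.0000 and ⟨p²⟩ = 20.418.
(Δp)² = 20.418 − (0.0000)² = 20.418.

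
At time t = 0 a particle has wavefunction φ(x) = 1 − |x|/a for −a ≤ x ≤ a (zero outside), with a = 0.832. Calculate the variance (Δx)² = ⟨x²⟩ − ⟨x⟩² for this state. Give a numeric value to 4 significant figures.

0.06922

Compute ⟨x⟩ and ⟨x²⟩ separately, then (Δx)² = ⟨x²⟩ − ⟨x⟩².
φ is even, so ∫ over [−a, a] = 2∫₀ᵃ with φ = 1 − x/a there: ∫₀ᵃ (1 − x/a)² dx = a/3, ∫₀ᵃ x²(1 − x/a)² dx = a³/30, ∫₀ᵃ x⁴(1 − x/a)² dx = a⁵/105.
Normalization: ∫|φ|² dx = 0.55467.
⟨x⟩ = 0.0000 and ⟨x²⟩ = 0.069222.
(Δx)² = 0.069222 − (0.0000)² = 0.069222.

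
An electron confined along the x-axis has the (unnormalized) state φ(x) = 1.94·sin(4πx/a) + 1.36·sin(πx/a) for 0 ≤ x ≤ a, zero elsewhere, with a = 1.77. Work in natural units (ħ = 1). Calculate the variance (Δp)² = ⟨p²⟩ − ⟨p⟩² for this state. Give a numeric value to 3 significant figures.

Compute ⟨p⟩ and ⟨p²⟩ separately; (Δp)² = ⟨p²⟩ − ⟨p⟩².
d²/dx² sin(jπx/a) = −(jπ/a)²·sin(jπx/a); on 0 ≤ x ≤ a, ∫sin²(jπx/a) dx = a/2 and ∫sin(jπx/a)·sin(lπx/a) dx = 0 for j ≠ l, so only diagonal terms survive in ∫|φ|² and ∫φ·φ″; ∫φ·φ′ dx = [φ²/2] between the walls = 0.
Normalization: ∫|φ|² dx = 4.9677.
⟨p⟩ = 0.0000 and ⟨p²⟩ = 34.834.
(Δp)² = 34.834 − (0.0000)² = 34.834.

34.8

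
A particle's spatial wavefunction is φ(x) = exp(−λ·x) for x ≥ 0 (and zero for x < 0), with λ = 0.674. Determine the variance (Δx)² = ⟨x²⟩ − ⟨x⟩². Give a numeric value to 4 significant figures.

0.5503

Compute ⟨x⟩ and ⟨x²⟩ separately, then (Δx)² = ⟨x²⟩ − ⟨x⟩².
Every integrand reduces to terms xʲ·e^(−2λx) on [0, ∞); use ∫₀^∞ xʲ·e^(−2λx) dx = j!/(2λ)^(j+1).
Normalization: ∫|φ|² dx = 0.74184.
⟨x⟩ = 0.74184 and ⟨x²⟩ = 1.1007.
(Δx)² = 1.1007 − (0.74184)² = 0.55033.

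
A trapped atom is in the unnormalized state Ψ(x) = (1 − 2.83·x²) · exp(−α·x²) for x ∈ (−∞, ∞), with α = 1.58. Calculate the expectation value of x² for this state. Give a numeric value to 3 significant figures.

0.296

⟨x²⟩ = ∫ x²·|Ψ|² dx / ∫|Ψ|² dx (integrals over the domain).
Expand each integrand as polynomial × e^(−2αx²) and use ∫x^(2j)·e^(−2αx²) dx = (2j−1)!!/(4α)^j · √(π/(2α)), odd powers → 0; here √(π/(2α)) = 0.99708.
State is unnormalized: ∫|Ψ|² dx = 0.70390, and ∫Ψ*·x²·Ψ dx = 0.20840, so ⟨x²⟩ = 0.20840 / 0.70390.
⟨x²⟩ = 0.29607.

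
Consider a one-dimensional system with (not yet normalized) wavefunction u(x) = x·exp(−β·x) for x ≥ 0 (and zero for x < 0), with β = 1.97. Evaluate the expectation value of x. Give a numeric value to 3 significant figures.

⟨x⟩ = ∫ x·|u|² dx / ∫|u|² dx (integrals over the domain).
Every integrand reduces to terms xʲ·e^(−2βx) on [0, ∞); use ∫₀^∞ xʲ·e^(−2βx) dx = j!/(2β)^(j+1).
State is unnormalized: ∫|u|² dx = 0.032700, and ∫u*·x·u dx = 0.024898, so ⟨x⟩ = 0.024898 / 0.032700.
⟨x⟩ = 0.76142.

0.761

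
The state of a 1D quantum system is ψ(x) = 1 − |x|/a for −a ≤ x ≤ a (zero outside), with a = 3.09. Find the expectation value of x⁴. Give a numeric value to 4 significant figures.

2.605

⟨x⁴⟩ = ∫ x⁴·|ψ|² dx / ∫|ψ|² dx (integrals over the domain).
ψ is even, so ∫ over [−a, a] = 2∫₀ᵃ with ψ = 1 − x/a there: ∫₀ᵃ (1 − x/a)² dx = a/3, ∫₀ᵃ x²(1 − x/a)² dx = a³/30, ∫₀ᵃ x⁴(1 − x/a)² dx = a⁵/105.
State is unnormalized: ∫|ψ|² dx = 2.0600, and ∫ψ*·x⁴·ψ dx = 5.3658, so ⟨x⁴⟩ = 5.3658 / 2.0600.
⟨x⁴⟩ = 2.6047.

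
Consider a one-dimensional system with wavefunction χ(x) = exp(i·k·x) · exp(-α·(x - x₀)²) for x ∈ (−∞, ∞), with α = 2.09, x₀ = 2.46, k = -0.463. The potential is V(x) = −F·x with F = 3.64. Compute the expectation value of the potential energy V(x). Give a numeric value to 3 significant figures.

⟨V⟩ = ∫ V(x)·|χ|² dx / ∫|χ|² dx.
Gaussian moments (u = x − x₀): ∫u^(2j)·e^(−2αu²) du = (2j−1)!!/(4α)^j · √(π/(2α)), odd powers integrate to 0; here √(π/(2α)) = 0.86694.
State is unnormalized: ∫|χ|² dx = 0.86694, and ∫χ*·V(x)·χ dx = -7.7629, so ⟨V⟩ = -7.7629 / 0.86694.
⟨V⟩ = -8.9544.

-8.95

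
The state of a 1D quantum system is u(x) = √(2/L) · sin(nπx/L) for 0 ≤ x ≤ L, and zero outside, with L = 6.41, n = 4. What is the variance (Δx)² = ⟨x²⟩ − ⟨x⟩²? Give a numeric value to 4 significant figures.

Compute ⟨x⟩ and ⟨x²⟩ separately, then (Δx)² = ⟨x²⟩ − ⟨x⟩².
With sin²θ = (1 − cos2θ)/2 on 0 ≤ x ≤ L: ∫sin²(nπx/L) dx = L/2, ∫x·sin²(nπx/L) dx = L²/4, ∫x²·sin²(nπx/L) dx = L³·(1/6 − 1/(4n²π²)); higher powers xᵏ the same way, integrating xᵏ·cos(2nπx/L) by parts.
⟨x⟩ = 3.2050 and ⟨x²⟩ = 13.566.
(Δx)² = 13.566 − (3.2050)² = 3.2939.

3.294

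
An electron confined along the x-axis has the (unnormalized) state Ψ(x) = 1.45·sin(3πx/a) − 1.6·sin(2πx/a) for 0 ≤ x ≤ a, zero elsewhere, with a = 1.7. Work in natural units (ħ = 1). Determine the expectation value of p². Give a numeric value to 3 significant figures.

21.4

p² Ψ = −ħ² d²Ψ/dx²; ⟨p²⟩ = −ħ² ∫ Ψ*·Ψ'' dx / ∫|Ψ|² dx.
d²/dx² sin(jπx/a) = −(jπ/a)²·sin(jπx/a); on 0 ≤ x ≤ a, ∫sin²(jπx/a) dx = a/2 and ∫sin(jπx/a)·sin(lπx/a) dx = 0 for j ≠ l, so only diagonal terms survive in ∫|Ψ|² and ∫Ψ·Ψ″; ∫Ψ·Ψ′ dx = [Ψ²/2] between the walls = 0.
State is unnormalized: ∫|Ψ|² dx = 3.9631, and ∫Ψ*·(−ħ² Ψ'') dx = 84.654, so ⟨p²⟩ = 84.654 / 3.9631.
⟨p²⟩ = 21.360.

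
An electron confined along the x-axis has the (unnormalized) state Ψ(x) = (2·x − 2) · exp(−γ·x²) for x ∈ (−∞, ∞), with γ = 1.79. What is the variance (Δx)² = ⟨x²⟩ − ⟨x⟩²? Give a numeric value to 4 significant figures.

Compute ⟨x⟩ and ⟨x²⟩ separately, then (Δx)² = ⟨x²⟩ − ⟨x⟩².
Expand each integrand as polynomial × e^(−2γx²) and use ∫x^(2j)·e^(−2γx²) dx = (2j−1)!!/(4γ)^j · √(π/(2γ)), odd powers → 0; here √(π/(2γ)) = 0.93677.
Normalization: ∫|Ψ|² dx = 4.2704.
⟨x⟩ = -0.24510 and ⟨x²⟩ = 0.17390.
(Δx)² = 0.17390 − (-0.24510)² = 0.11382.

0.1138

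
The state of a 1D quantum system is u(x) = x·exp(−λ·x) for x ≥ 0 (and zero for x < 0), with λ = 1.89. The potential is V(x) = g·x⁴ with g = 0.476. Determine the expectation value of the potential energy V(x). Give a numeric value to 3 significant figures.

⟨V⟩ = ∫ V(x)·|u|² dx / ∫|u|² dx.
Every integrand reduces to terms xʲ·e^(−2λx) on [0, ∞); use ∫₀^∞ xʲ·e^(−2λx) dx = j!/(2λ)^(j+1).
State is unnormalized: ∫|u|² dx = 0.037030, and ∫u*·V(x)·u dx = 0.031081, so ⟨V⟩ = 0.031081 / 0.037030.
⟨V⟩ = 0.83935.

0.839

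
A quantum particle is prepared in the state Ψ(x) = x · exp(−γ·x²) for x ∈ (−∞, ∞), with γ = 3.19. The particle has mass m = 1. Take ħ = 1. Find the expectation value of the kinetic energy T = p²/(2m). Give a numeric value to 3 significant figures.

T = −(ħ²/2m) d²/dx², so ⟨T⟩ = −(ħ²/2m) ∫ Ψ*·Ψ'' dx / ∫|Ψ|² dx; with m = 1.
Expand each integrand as polynomial × e^(−2γx²) and use ∫x^(2j)·e^(−2γx²) dx = (2j−1)!!/(4γ)^j · √(π/(2γ)), odd powers → 0; here √(π/(2γ)) = 0.70172. Differentiate with the product rule, d/dx e^(−γx²) = −2γx·e^(−γx²).
State is unnormalized: ∫|Ψ|² dx = 0.054994, and ∫Ψ*·(−ħ²/2m · Ψ'') dx = 0.26315, so ⟨T⟩ = 0.26315 / 0.054994.
⟨T⟩ = 4.7850.

4.79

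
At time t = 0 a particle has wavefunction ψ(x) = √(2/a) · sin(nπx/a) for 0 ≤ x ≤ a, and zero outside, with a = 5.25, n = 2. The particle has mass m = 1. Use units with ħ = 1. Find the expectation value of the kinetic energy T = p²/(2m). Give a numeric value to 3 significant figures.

T = −(ħ²/2m) d²/dx², so ⟨T⟩ = −(ħ²/2m) ∫ ψ*·ψ'' dx; with m = 1.
d/dx sin(nπx/a) = (nπ/a)·cos(nπx/a) and d²/dx² sin(nπx/a) = −(nπ/a)²·sin(nπx/a); on 0 ≤ x ≤ a, ∫sin²(nπx/a) dx = a/2 and ∫sin(nπx/a)·cos(nπx/a) dx = 0.
⟨T⟩ = 0.71616.

0.716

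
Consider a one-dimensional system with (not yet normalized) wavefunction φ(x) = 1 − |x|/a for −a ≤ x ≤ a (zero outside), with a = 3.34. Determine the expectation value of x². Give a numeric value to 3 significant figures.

1.12

⟨x²⟩ = ∫ x²·|φ|² dx / ∫|φ|² dx (integrals over the domain).
φ is even, so ∫ over [−a, a] = 2∫₀ᵃ with φ = 1 − x/a there: ∫₀ᵃ (1 − x/a)² dx = a/3, ∫₀ᵃ x²(1 − x/a)² dx = a³/30, ∫₀ᵃ x⁴(1 − x/a)² dx = a⁵/105.
State is unnormalized: ∫|φ|² dx = 2.2267, and ∫φ*·x²·φ dx = 2.4840, so ⟨x²⟩ = 2.4840 / 2.2267.
⟨x²⟩ = 1.1156.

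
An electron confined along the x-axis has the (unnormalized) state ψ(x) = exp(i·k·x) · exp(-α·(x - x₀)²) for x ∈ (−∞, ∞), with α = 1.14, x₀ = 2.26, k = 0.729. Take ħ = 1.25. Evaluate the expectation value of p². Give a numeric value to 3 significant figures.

2.61

p² ψ = −ħ² d²ψ/dx²; ⟨p²⟩ = −ħ² ∫ ψ*·ψ'' dx / ∫|ψ|² dx.
Gaussian moments (u = x − x₀): ∫u^(2j)·e^(−2αu²) du = (2j−1)!!/(4α)^j · √(π/(2α)), odd powers integrate to 0; here √(π/(2α)) = 1.1738. Derivatives: ψ′ = (ik − 2αu)·ψ, ψ″ = ((ik − 2αu)² − 2α)·ψ; the odd-in-u pieces drop out.
State is unnormalized: ∫|ψ|² dx = 1.1738, and ∫ψ*·(−ħ² ψ'') dx = 3.0656, so ⟨p²⟩ = 3.0656 / 1.1738.
⟨p²⟩ = 2.6116.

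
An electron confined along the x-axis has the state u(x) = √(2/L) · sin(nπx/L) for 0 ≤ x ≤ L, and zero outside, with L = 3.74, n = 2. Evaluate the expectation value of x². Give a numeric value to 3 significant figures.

⟨x²⟩ = ∫ x²·|u|² dx (integrals over the domain).
With sin²θ = (1 − cos2θ)/2 on 0 ≤ x ≤ L: ∫sin²(nπx/L) dx = L/2, ∫x·sin²(nπx/L) dx = L²/4, ∫x²·sin²(nπx/L) dx = L³·(1/6 − 1/(4n²π²)); higher powers xᵏ the same way, integrating xᵏ·cos(2nπx/L) by parts.
⟨x²⟩ = 4.4854.

4.49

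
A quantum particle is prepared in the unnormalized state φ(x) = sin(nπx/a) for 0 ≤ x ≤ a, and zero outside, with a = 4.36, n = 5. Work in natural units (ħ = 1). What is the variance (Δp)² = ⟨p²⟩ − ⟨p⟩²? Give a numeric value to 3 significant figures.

Compute ⟨p⟩ and ⟨p²⟩ separately; (Δp)² = ⟨p²⟩ − ⟨p⟩².
d/dx sin(nπx/a) = (nπ/a)·cos(nπx/a) and d²/dx² sin(nπx/a) = −(nπ/a)²·sin(nπx/a); on 0 ≤ x ≤ a, ∫sin²(nπx/a) dx = a/2 and ∫sin(nπx/a)·cos(nπx/a) dx = 0.
Normalization: ∫|φ|² dx = 2.1800.
⟨p⟩ = 0.0000 and ⟨p²⟩ = 12.980.
(Δp)² = 12.980 − (0.0000)² = 12.980.

13.0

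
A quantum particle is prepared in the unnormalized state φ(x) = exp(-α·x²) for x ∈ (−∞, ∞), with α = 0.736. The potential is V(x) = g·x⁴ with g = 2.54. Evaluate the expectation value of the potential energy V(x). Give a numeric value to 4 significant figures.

0.8792

⟨V⟩ = ∫ V(x)·|φ|² dx / ∫|φ|² dx.
Gaussian moments: ∫x^(2j)·e^(−2αx²) dx = (2j−1)!!/(4α)^j · √(π/(2α)), odd powers integrate to 0; here √(π/(2α)) = 1.4609.
State is unnormalized: ∫|φ|² dx = 1.4609, and ∫φ*·V(x)·φ dx = 1.2844, so ⟨V⟩ = 1.2844 / 1.4609.
⟨V⟩ = 0.87918.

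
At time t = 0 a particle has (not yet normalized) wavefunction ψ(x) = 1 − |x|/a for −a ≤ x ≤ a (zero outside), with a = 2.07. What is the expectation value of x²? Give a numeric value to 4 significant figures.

0.4285

⟨x²⟩ = ∫ x²·|ψ|² dx / ∫|ψ|² dx (integrals over the domain).
ψ is even, so ∫ over [−a, a] = 2∫₀ᵃ with ψ = 1 − x/a there: ∫₀ᵃ (1 − x/a)² dx = a/3, ∫₀ᵃ x²(1 − x/a)² dx = a³/30, ∫₀ᵃ x⁴(1 − x/a)² dx = a⁵/105.
State is unnormalized: ∫|ψ|² dx = 1.3800, and ∫ψ*·x²·ψ dx = 0.59132, so ⟨x²⟩ = 0.59132 / 1.3800.
⟨x²⟩ = 0.42849.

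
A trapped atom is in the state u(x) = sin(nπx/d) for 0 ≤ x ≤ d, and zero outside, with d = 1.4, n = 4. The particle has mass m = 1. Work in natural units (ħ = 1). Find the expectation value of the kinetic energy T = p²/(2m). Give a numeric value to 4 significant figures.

40.28

T = −(ħ²/2m) d²/dx², so ⟨T⟩ = −(ħ²/2m) ∫ u*·u'' dx / ∫|u|² dx; with m = 1.
d/dx sin(nπx/d) = (nπ/d)·cos(nπx/d) and d²/dx² sin(nπx/d) = −(nπ/d)²·sin(nπx/d); on 0 ≤ x ≤ d, ∫sin²(nπx/d) dx = d/2 and ∫sin(nπx/d)·cos(nπx/d) dx = 0.
State is unnormalized: ∫|u|² dx = 0.70000, and ∫u*·(−ħ²/2m · u'') dx = 28.199, so ⟨T⟩ = 28.199 / 0.70000.
⟨T⟩ = 40.284.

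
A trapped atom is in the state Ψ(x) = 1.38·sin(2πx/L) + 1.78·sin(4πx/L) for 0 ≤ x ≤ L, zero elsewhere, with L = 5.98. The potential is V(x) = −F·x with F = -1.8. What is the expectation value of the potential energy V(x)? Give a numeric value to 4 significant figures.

5.382

⟨V⟩ = ∫ V(x)·|Ψ|² dx / ∫|Ψ|² dx.
On 0 ≤ x ≤ L (j ≠ l): ∫sin²(jπx/L) dx = L/2, ∫sin(jπx/L)·sin(lπx/L) dx = 0; diagonal moments ∫x·sin²(jπx/L) dx = L²/4, ∫x²·sin²(jπx/L) dx = L³·(1/6 − 1/(4j²π²)); cross terms ∫x·sin(jπx/L)·sin(lπx/L) dx = 0 for j + l even and −4jlL²/(π²(j² − l²)²) for j + l odd, ∫x²·sin(jπx/L)·sin(lπx/L) dx = (−1)^(j+l)·4jlL³/(π²(j² − l²)²); higher powers the same way via product-to-sum and parts.
State is unnormalized: ∫|Ψ|² dx = 15.168, and ∫Ψ*·V(x)·Ψ dx = 81.632, so ⟨V⟩ = 81.632 / 15.168.
⟨V⟩ = 5.3820.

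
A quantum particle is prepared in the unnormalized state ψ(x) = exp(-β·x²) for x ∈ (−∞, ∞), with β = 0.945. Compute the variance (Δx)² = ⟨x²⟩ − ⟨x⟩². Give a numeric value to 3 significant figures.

0.265

Compute ⟨x⟩ and ⟨x²⟩ separately, then (Δx)² = ⟨x²⟩ − ⟨x⟩².
Gaussian moments: ∫x^(2j)·e^(−2βx²) dx = (2j−1)!!/(4β)^j · √(π/(2β)), odd powers integrate to 0; here √(π/(2β)) = 1.2893.
Normalization: ∫|ψ|² dx = 1.2893.
⟨x⟩ = 0.0000 and ⟨x²⟩ = 0.26455.
(Δx)² = 0.26455 − (0.0000)² = 0.26455.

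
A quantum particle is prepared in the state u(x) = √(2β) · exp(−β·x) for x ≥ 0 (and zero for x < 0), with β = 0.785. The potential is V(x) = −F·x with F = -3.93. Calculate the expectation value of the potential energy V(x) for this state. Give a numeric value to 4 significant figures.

2.503

⟨V⟩ = ∫ V(x)·|u|² dx.
Every integrand reduces to terms xʲ·e^(−2βx) on [0, ∞); use ∫₀^∞ xʲ·e^(−2βx) dx = j!/(2β)^(j+1).
⟨V⟩ = 2.5032.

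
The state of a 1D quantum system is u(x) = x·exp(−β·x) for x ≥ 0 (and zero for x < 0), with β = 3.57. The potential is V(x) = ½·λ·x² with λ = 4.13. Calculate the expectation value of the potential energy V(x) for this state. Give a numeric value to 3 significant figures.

0.486

⟨V⟩ = ∫ V(x)·|u|² dx / ∫|u|² dx.
Every integrand reduces to terms xʲ·e^(−2βx) on [0, ∞); use ∫₀^∞ xʲ·e^(−2βx) dx = j!/(2β)^(j+1).
State is unnormalized: ∫|u|² dx = 0.0054946, and ∫u*·V(x)·u dx = 0.0026708, so ⟨V⟩ = 0.0026708 / 0.0054946.
⟨V⟩ = 0.48608.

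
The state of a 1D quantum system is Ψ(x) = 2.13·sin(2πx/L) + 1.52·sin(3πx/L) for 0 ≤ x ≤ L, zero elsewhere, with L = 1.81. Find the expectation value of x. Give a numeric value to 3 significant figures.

0.572

⟨x⟩ = ∫ x·|Ψ|² dx / ∫|Ψ|² dx (integrals over the domain).
On 0 ≤ x ≤ L (j ≠ l): ∫sin²(jπx/L) dx = L/2, ∫sin(jπx/L)·sin(lπx/L) dx = 0; diagonal moments ∫x·sin²(jπx/L) dx = L²/4, ∫x²·sin²(jπx/L) dx = L³·(1/6 − 1/(4j²π²)); cross terms ∫x·sin(jπx/L)·sin(lπx/L) dx = 0 for j + l even and −4jlL²/(π²(j² − l²)²) for j + l odd, ∫x²·sin(jπx/L)·sin(lπx/L) dx = (−1)^(j+l)·4jlL³/(π²(j² − l²)²); higher powers the same way via product-to-sum and parts.
State is unnormalized: ∫|Ψ|² dx = 6.1968, and ∫Ψ*·x·Ψ dx = 3.5447, so ⟨x⟩ = 3.5447 / 6.1968.
⟨x⟩ = 0.57202.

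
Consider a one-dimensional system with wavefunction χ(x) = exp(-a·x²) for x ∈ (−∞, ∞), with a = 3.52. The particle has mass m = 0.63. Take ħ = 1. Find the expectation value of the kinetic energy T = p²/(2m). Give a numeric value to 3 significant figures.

T = −(ħ²/2m) d²/dx², so ⟨T⟩ = −(ħ²/2m) ∫ χ*·χ'' dx / ∫|χ|² dx; with m = 0.63.
Gaussian moments: ∫x^(2j)·e^(−2ax²) dx = (2j−1)!!/(4a)^j · √(π/(2a)), odd powers integrate to 0; here √(π/(2a)) = 0.66802. Derivatives: d/dx e^(−ax²) = −2ax·e^(−ax²), d²/dx² e^(−ax²) = (4a²x² − 2a)·e^(−ax²).
State is unnormalized: ∫|χ|² dx = 0.66802, and ∫χ*·(−ħ²/2m · χ'') dx = 1.8662, so ⟨T⟩ = 1.8662 / 0.66802.
⟨T⟩ = 2.7937.

2.79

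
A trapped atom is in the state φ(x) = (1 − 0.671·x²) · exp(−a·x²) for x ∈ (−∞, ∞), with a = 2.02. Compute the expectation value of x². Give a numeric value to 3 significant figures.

0.0876

⟨x²⟩ = ∫ x²·|φ|² dx / ∫|φ|² dx (integrals over the domain).
Expand each integrand as polynomial × e^(−2ax²) and use ∫x^(2j)·e^(−2ax²) dx = (2j−1)!!/(4a)^j · √(π/(2a)), odd powers → 0; here √(π/(2a)) = 0.88183.
State is unnormalized: ∫|φ|² dx = 0.75361, and ∫φ*·x²·φ dx = 0.066048, so ⟨x²⟩ = 0.066048 / 0.75361.
⟨x²⟩ = 0.087641.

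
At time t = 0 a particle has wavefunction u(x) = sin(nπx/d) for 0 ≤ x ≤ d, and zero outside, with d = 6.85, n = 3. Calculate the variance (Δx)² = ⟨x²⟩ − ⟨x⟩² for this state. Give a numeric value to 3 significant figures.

Compute ⟨x⟩ and ⟨x²⟩ separately, then (Δx)² = ⟨x²⟩ − ⟨x⟩².
With sin²θ = (1 − cos2θ)/2 on 0 ≤ x ≤ d: ∫sin²(nπx/d) dx = d/2, ∫x·sin²(nπx/d) dx = d²/4, ∫x²·sin²(nπx/d) dx = d³·(1/6 − 1/(4n²π²)); higher powers xᵏ the same way, integrating xᵏ·cos(2nπx/d) by parts.
Normalization: ∫|u|² dx = 3.4250.
⟨x⟩ = 3.4250 and ⟨x²⟩ = 15.377.
(Δx)² = 15.377 − (3.4250)² = 3.6461.

3.65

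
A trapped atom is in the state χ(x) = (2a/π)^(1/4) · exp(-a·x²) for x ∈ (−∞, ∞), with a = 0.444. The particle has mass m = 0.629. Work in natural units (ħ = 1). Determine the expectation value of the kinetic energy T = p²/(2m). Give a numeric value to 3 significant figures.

T = −(ħ²/2m) d²/dx², so ⟨T⟩ = −(ħ²/2m) ∫ χ*·χ'' dx; with m = 0.629.
Gaussian moments: ∫x^(2j)·e^(−2ax²) dx = (2j−1)!!/(4a)^j · √(π/(2a)), odd powers integrate to 0; here √(π/(2a)) = 1.8809. Derivatives: d/dx e^(−ax²) = −2ax·e^(−ax²), d²/dx² e^(−ax²) = (4a²x² − 2a)·e^(−ax²).
⟨T⟩ = 0.35294.

0.353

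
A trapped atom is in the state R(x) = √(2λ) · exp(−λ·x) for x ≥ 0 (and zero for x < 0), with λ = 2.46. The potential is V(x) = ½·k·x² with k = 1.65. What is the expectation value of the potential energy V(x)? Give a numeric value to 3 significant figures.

0.0682

⟨V⟩ = ∫ V(x)·|R|² dx.
Every integrand reduces to terms xʲ·e^(−2λx) on [0, ∞); use ∫₀^∞ xʲ·e^(−2λx) dx = j!/(2λ)^(j+1).
⟨V⟩ = 0.068164.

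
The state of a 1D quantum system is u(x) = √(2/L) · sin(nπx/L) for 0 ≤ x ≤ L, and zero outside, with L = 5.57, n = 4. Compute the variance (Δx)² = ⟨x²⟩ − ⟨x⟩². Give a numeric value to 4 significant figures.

2.487

Compute ⟨x⟩ and ⟨x²⟩ separately, then (Δx)² = ⟨x²⟩ − ⟨x⟩².
With sin²θ = (1 − cos2θ)/2 on 0 ≤ x ≤ L: ∫sin²(nπx/L) dx = L/2, ∫x·sin²(nπx/L) dx = L²/4, ∫x²·sin²(nπx/L) dx = L³·(1/6 − 1/(4n²π²)); higher powers xᵏ the same way, integrating xᵏ·cos(2nπx/L) by parts.
⟨x⟩ = 2.7850 and ⟨x²⟩ = 10.243.
(Δx)² = 10.243 − (2.7850)² = 2.4872.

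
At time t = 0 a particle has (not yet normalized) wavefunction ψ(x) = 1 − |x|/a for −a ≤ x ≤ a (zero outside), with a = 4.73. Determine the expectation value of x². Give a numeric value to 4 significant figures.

⟨x²⟩ = ∫ x²·|ψ|² dx / ∫|ψ|² dx (integrals over the domain).
ψ is even, so ∫ over [−a, a] = 2∫₀ᵃ with ψ = 1 − x/a there: ∫₀ᵃ (1 − x/a)² dx = a/3, ∫₀ᵃ x²(1 − x/a)² dx = a³/30, ∫₀ᵃ x⁴(1 − x/a)² dx = a⁵/105.
State is unnormalized: ∫|ψ|² dx = 3.1533, and ∫ψ*·x²·ψ dx = 7.0549, so ⟨x²⟩ = 7.0549 / 3.1533.
⟨x²⟩ = 2.2373.

2.237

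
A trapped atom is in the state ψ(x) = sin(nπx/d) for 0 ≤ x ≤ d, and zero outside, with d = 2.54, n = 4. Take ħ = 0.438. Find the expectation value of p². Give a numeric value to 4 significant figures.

p² ψ = −ħ² d²ψ/dx²; ⟨p²⟩ = −ħ² ∫ ψ*·ψ'' dx / ∫|ψ|² dx.
d/dx sin(nπx/d) = (nπ/d)·cos(nπx/d) and d²/dx² sin(nπx/d) = −(nπ/d)²·sin(nπx/d); on 0 ≤ x ≤ d, ∫sin²(nπx/d) dx = d/2 and ∫sin(nπx/d)·cos(nπx/d) dx = 0.
State is unnormalized: ∫|ψ|² dx = 1.2700, and ∫ψ*·(−ħ² ψ'') dx = 5.9635, so ⟨p²⟩ = 5.9635 / 1.2700.
⟨p²⟩ = 4.6957.

4.696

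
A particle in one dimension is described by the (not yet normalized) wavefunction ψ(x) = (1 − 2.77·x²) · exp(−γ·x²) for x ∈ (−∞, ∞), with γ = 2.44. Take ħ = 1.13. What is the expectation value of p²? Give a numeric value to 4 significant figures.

p² ψ = −ħ² d²ψ/dx²; ⟨p²⟩ = −ħ² ∫ ψ*·ψ'' dx / ∫|ψ|² dx.
Expand each integrand as polynomial × e^(−2γx²) and use ∫x^(2j)·e^(−2γx²) dx = (2j−1)!!/(4γ)^j · √(π/(2γ)), odd powers → 0; here √(π/(2γ)) = 0.80235. Differentiate with the product rule, d/dx e^(−γx²) = −2γx·e^(−γx²).
State is unnormalized: ∫|ψ|² dx = 0.54080, and ∫ψ*·(−ħ² ψ'') dx = 5.3283, so ⟨p²⟩ = 5.3283 / 0.54080.
⟨p²⟩ = 9.8526.

9.853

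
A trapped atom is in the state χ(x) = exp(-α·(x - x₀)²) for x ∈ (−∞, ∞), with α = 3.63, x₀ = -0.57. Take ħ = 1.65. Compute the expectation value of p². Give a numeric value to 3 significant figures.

9.88

p² χ = −ħ² d²χ/dx²; ⟨p²⟩ = −ħ² ∫ χ*·χ'' dx / ∫|χ|² dx.
Gaussian moments (u = x − x₀): ∫u^(2j)·e^(−2αu²) du = (2j−1)!!/(4α)^j · √(π/(2α)), odd powers integrate to 0; here √(π/(2α)) = 0.65782. Derivatives: d/dx e^(−αu²) = −2αu·e^(−αu²), d²/dx² e^(−αu²) = (4α²u² − 2α)·e^(−αu²).
State is unnormalized: ∫|χ|² dx = 0.65782, and ∫χ*·(−ħ² χ'') dx = 6.5010, so ⟨p²⟩ = 6.5010 / 0.65782.
⟨p²⟩ = 9.8827.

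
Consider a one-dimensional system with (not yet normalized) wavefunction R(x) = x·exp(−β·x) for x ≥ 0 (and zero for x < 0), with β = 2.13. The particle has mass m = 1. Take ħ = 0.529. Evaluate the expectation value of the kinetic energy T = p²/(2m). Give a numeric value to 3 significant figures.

T = −(ħ²/2m) d²/dx², so ⟨T⟩ = −(ħ²/2m) ∫ R*·R'' dx / ∫|R|² dx; with m = 1.
Differentiate x·exp(−β·x) with the product rule; every integrand then reduces to terms xʲ·e^(−2βx) on [0, ∞), with ∫₀^∞ xʲ·e^(−2βx) dx = j!/(2β)^(j+1).
State is unnormalized: ∫|R|² dx = 0.025870, and ∫R*·(−ħ²/2m · R'') dx = 0.016423, so ⟨T⟩ = 0.016423 / 0.025870.
⟨T⟩ = 0.63481.

0.635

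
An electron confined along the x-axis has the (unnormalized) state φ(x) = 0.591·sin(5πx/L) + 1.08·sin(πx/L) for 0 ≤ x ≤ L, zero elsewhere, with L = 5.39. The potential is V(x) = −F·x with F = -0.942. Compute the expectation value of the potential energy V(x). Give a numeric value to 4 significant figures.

2.539

⟨V⟩ = ∫ V(x)·|φ|² dx / ∫|φ|² dx.
On 0 ≤ x ≤ L (j ≠ l): ∫sin²(jπx/L) dx = L/2, ∫sin(jπx/L)·sin(lπx/L) dx = 0; diagonal moments ∫x·sin²(jπx/L) dx = L²/4, ∫x²·sin²(jπx/L) dx = L³·(1/6 − 1/(4j²π²)); cross terms ∫x·sin(jπx/L)·sin(lπx/L) dx = 0 for j + l even and −4jlL²/(π²(j² − l²)²) for j + l odd, ∫x²·sin(jπx/L)·sin(lπx/L) dx = (−1)^(j+l)·4jlL³/(π²(j² − l²)²); higher powers the same way via product-to-sum and parts.
State is unnormalized: ∫|φ|² dx = 4.0848, and ∫φ*·V(x)·φ dx = 10.370, so ⟨V⟩ = 10.370 / 4.0848.
⟨V⟩ = 2.5387.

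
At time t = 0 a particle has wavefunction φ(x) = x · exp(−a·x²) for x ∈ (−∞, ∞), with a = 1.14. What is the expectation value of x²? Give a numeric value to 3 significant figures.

0.658

⟨x²⟩ = ∫ x²·|φ|² dx / ∫|φ|² dx (integrals over the domain).
Expand each integrand as polynomial × e^(−2ax²) and use ∫x^(2j)·e^(−2ax²) dx = (2j−1)!!/(4a)^j · √(π/(2a)), odd powers → 0; here √(π/(2a)) = 1.1738.
State is unnormalized: ∫|φ|² dx = 0.25742, and ∫φ*·x²·φ dx = 0.16936, so ⟨x²⟩ = 0.16936 / 0.25742.
⟨x²⟩ = 0.65789.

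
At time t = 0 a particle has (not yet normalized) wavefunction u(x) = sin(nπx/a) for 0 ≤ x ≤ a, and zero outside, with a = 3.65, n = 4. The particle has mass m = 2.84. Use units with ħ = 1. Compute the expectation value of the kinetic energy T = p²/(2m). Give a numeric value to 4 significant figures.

T = −(ħ²/2m) d²/dx², so ⟨T⟩ = −(ħ²/2m) ∫ u*·u'' dx / ∫|u|² dx; with m = 2.84.
d/dx sin(nπx/a) = (nπ/a)·cos(nπx/a) and d²/dx² sin(nπx/a) = −(nπ/a)²·sin(nπx/a); on 0 ≤ x ≤ a, ∫sin²(nπx/a) dx = a/2 and ∫sin(nπx/a)·cos(nπx/a) dx = 0.
State is unnormalized: ∫|u|² dx = 1.8250, and ∫u*·(−ħ²/2m · u'') dx = 3.8085, so ⟨T⟩ = 3.8085 / 1.8250.
⟨T⟩ = 2.0868.

2.087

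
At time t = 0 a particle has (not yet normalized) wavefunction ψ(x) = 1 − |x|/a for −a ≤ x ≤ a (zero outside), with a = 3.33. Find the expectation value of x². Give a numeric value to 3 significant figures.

1.11

⟨x²⟩ = ∫ x²·|ψ|² dx / ∫|ψ|² dx (integrals over the domain).
ψ is even, so ∫ over [−a, a] = 2∫₀ᵃ with ψ = 1 − x/a there: ∫₀ᵃ (1 − x/a)² dx = a/3, ∫₀ᵃ x²(1 − x/a)² dx = a³/30, ∫₀ᵃ x⁴(1 − x/a)² dx = a⁵/105.
State is unnormalized: ∫|ψ|² dx = 2.2200, and ∫ψ*·x²·ψ dx = 2.4617, so ⟨x²⟩ = 2.4617 / 2.2200.
⟨x²⟩ = 1.1089.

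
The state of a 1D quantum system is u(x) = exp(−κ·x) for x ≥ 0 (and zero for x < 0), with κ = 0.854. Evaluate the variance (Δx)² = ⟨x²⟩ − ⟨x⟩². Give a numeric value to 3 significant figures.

0.343

Compute ⟨x⟩ and ⟨x²⟩ separately, then (Δx)² = ⟨x²⟩ − ⟨x⟩².
Every integrand reduces to terms xʲ·e^(−2κx) on [0, ∞); use ∫₀^∞ xʲ·e^(−2κx) dx = j!/(2κ)^(j+1).
Normalization: ∫|u|² dx = 0.58548.
⟨x⟩ = 0.58548 and ⟨x²⟩ = 0.68557.
(Δx)² = 0.68557 − (0.58548)² = 0.34279.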